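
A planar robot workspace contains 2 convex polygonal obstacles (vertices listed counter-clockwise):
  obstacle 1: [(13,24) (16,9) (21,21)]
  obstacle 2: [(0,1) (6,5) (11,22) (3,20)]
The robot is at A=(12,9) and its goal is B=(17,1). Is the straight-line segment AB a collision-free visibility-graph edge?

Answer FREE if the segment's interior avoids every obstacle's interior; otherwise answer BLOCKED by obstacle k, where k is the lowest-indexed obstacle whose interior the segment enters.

FREE

Obstacle 1 [(13,24) (16,9) (21,21)]:
  edge (13,24)–(16,9): clear
  edge (16,9)–(21,21): clear
  edge (21,21)–(13,24): clear
  midpoint (29/2,5) outside
  → clear
Obstacle 2 [(0,1) (6,5) (11,22) (3,20)]:
  edge (0,1)–(6,5): clear
  edge (6,5)–(11,22): clear
  edge (11,22)–(3,20): clear
  edge (3,20)–(0,1): clear
  midpoint (29/2,5) outside
  → clear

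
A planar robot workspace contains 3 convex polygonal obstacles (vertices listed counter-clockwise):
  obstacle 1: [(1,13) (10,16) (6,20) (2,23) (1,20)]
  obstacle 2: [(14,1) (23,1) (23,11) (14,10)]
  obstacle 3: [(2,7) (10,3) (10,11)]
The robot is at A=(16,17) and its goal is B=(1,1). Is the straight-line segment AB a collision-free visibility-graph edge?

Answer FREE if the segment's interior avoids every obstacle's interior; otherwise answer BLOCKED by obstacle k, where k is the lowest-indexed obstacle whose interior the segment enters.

Obstacle 1 [(1,13) (10,16) (6,20) (2,23) (1,20)]:
  edge (1,13)–(10,16): clear
  edge (10,16)–(6,20): clear
  edge (6,20)–(2,23): clear
  edge (2,23)–(1,20): clear
  edge (1,20)–(1,13): clear
  midpoint (17/2,9) outside
  → clear
Obstacle 2 [(14,1) (23,1) (23,11) (14,10)]:
  edge (14,1)–(23,1): clear
  edge (23,1)–(23,11): clear
  edge (23,11)–(14,10): clear
  edge (14,10)–(14,1): clear
  midpoint (17/2,9) outside
  → clear
Obstacle 3 [(2,7) (10,3) (10,11)]:
  edge (2,7)–(10,3): crosses AB
  edge (10,3)–(10,11): crosses AB
  edge (10,11)–(2,7): clear
  → BLOCKED

BLOCKED by obstacle 3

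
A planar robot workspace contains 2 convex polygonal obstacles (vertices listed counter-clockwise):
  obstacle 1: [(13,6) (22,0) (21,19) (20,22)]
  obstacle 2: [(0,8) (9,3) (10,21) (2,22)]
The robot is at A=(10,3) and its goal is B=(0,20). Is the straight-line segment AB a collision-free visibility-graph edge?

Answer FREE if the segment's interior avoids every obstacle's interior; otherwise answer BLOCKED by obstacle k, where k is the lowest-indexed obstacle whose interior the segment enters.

Obstacle 1 [(13,6) (22,0) (21,19) (20,22)]:
  edge (13,6)–(22,0): clear
  edge (22,0)–(21,19): clear
  edge (21,19)–(20,22): clear
  edge (20,22)–(13,6): clear
  midpoint (5,23/2) outside
  → clear
Obstacle 2 [(0,8) (9,3) (10,21) (2,22)]:
  edge (0,8)–(9,3): clear
  edge (9,3)–(10,21): crosses AB
  edge (10,21)–(2,22): clear
  edge (2,22)–(0,8): crosses AB
  → BLOCKED

BLOCKED by obstacle 2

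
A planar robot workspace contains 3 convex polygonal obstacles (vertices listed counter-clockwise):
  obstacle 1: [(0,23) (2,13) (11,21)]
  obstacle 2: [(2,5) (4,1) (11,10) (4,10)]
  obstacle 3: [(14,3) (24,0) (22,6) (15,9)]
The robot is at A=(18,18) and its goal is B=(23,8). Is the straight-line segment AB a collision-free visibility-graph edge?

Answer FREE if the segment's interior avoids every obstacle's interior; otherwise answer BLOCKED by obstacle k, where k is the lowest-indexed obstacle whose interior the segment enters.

Obstacle 1 [(0,23) (2,13) (11,21)]:
  edge (0,23)–(2,13): clear
  edge (2,13)–(11,21): clear
  edge (11,21)–(0,23): clear
  midpoint (41/2,13) outside
  → clear
Obstacle 2 [(2,5) (4,1) (11,10) (4,10)]:
  edge (2,5)–(4,1): clear
  edge (4,1)–(11,10): clear
  edge (11,10)–(4,10): clear
  edge (4,10)–(2,5): clear
  midpoint (41/2,13) outside
  → clear
Obstacle 3 [(14,3) (24,0) (22,6) (15,9)]:
  edge (14,3)–(24,0): clear
  edge (24,0)–(22,6): clear
  edge (22,6)–(15,9): clear
  edge (15,9)–(14,3): clear
  midpoint (41/2,13) outside
  → clear

FREE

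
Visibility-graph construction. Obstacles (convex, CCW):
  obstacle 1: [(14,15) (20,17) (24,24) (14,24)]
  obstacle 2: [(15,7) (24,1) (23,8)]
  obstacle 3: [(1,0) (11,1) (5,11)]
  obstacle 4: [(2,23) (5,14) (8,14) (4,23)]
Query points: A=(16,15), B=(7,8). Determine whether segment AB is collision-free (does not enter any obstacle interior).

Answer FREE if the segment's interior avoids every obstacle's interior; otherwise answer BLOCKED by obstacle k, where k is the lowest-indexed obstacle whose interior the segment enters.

Obstacle 1 [(14,15) (20,17) (24,24) (14,24)]:
  edge (14,15)–(20,17): clear
  edge (20,17)–(24,24): clear
  edge (24,24)–(14,24): clear
  edge (14,24)–(14,15): clear
  midpoint (23/2,23/2) outside
  → clear
Obstacle 2 [(15,7) (24,1) (23,8)]:
  edge (15,7)–(24,1): clear
  edge (24,1)–(23,8): clear
  edge (23,8)–(15,7): clear
  midpoint (23/2,23/2) outside
  → clear
Obstacle 3 [(1,0) (11,1) (5,11)]:
  edge (1,0)–(11,1): clear
  edge (11,1)–(5,11): clear
  edge (5,11)–(1,0): clear
  midpoint (23/2,23/2) outside
  → clear
Obstacle 4 [(2,23) (5,14) (8,14) (4,23)]:
  edge (2,23)–(5,14): clear
  edge (5,14)–(8,14): clear
  edge (8,14)–(4,23): clear
  edge (4,23)–(2,23): clear
  midpoint (23/2,23/2) outside
  → clear

FREE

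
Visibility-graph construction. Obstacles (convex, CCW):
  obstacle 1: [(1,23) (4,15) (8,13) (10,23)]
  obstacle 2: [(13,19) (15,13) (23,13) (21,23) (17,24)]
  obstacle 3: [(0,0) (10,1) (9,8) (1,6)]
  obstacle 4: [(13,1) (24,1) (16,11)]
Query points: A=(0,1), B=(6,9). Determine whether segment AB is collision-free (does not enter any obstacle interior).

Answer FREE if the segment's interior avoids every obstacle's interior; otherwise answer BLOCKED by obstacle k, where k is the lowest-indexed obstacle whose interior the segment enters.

Obstacle 1 [(1,23) (4,15) (8,13) (10,23)]:
  edge (1,23)–(4,15): clear
  edge (4,15)–(8,13): clear
  edge (8,13)–(10,23): clear
  edge (10,23)–(1,23): clear
  midpoint (3,5) outside
  → clear
Obstacle 2 [(13,19) (15,13) (23,13) (21,23) (17,24)]:
  edge (13,19)–(15,13): clear
  edge (15,13)–(23,13): clear
  edge (23,13)–(21,23): clear
  edge (21,23)–(17,24): clear
  edge (17,24)–(13,19): clear
  midpoint (3,5) outside
  → clear
Obstacle 3 [(0,0) (10,1) (9,8) (1,6)]:
  edge (0,0)–(10,1): clear
  edge (10,1)–(9,8): clear
  edge (9,8)–(1,6): crosses AB
  edge (1,6)–(0,0): crosses AB
  → BLOCKED
Obstacle 4 [(13,1) (24,1) (16,11)]:
  edge (13,1)–(24,1): clear
  edge (24,1)–(16,11): clear
  edge (16,11)–(13,1): clear
  midpoint (3,5) outside
  → clear

BLOCKED by obstacle 3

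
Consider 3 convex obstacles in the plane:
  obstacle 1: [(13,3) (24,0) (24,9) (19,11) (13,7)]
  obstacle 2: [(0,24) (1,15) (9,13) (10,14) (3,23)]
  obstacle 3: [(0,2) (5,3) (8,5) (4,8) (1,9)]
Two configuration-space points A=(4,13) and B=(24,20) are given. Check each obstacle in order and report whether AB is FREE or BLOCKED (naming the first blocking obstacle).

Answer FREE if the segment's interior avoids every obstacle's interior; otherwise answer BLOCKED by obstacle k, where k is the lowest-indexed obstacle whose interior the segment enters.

BLOCKED by obstacle 2

Obstacle 1 [(13,3) (24,0) (24,9) (19,11) (13,7)]:
  edge (13,3)–(24,0): clear
  edge (24,0)–(24,9): clear
  edge (24,9)–(19,11): clear
  edge (19,11)–(13,7): clear
  edge (13,7)–(13,3): clear
  midpoint (14,33/2) outside
  → clear
Obstacle 2 [(0,24) (1,15) (9,13) (10,14) (3,23)]:
  edge (0,24)–(1,15): clear
  edge (1,15)–(9,13): crosses AB
  edge (9,13)–(10,14): clear
  edge (10,14)–(3,23): crosses AB
  edge (3,23)–(0,24): clear
  → BLOCKED
Obstacle 3 [(0,2) (5,3) (8,5) (4,8) (1,9)]:
  edge (0,2)–(5,3): clear
  edge (5,3)–(8,5): clear
  edge (8,5)–(4,8): clear
  edge (4,8)–(1,9): clear
  edge (1,9)–(0,2): clear
  midpoint (14,33/2) outside
  → clear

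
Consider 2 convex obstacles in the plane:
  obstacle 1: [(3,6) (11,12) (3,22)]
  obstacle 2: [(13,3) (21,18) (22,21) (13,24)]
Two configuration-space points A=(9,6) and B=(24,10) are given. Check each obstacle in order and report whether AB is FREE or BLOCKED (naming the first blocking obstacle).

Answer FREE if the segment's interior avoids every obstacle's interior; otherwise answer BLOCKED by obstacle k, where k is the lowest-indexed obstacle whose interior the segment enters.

Obstacle 1 [(3,6) (11,12) (3,22)]:
  edge (3,6)–(11,12): clear
  edge (11,12)–(3,22): clear
  edge (3,22)–(3,6): clear
  midpoint (33/2,8) outside
  → clear
Obstacle 2 [(13,3) (21,18) (22,21) (13,24)]:
  edge (13,3)–(21,18): crosses AB
  edge (21,18)–(22,21): clear
  edge (22,21)–(13,24): clear
  edge (13,24)–(13,3): crosses AB
  → BLOCKED

BLOCKED by obstacle 2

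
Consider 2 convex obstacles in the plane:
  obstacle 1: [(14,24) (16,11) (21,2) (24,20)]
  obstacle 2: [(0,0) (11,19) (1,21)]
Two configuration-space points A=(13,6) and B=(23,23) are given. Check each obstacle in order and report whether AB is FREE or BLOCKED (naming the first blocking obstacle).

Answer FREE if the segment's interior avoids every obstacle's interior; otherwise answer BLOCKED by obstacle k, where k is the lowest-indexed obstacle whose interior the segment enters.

BLOCKED by obstacle 1

Obstacle 1 [(14,24) (16,11) (21,2) (24,20)]:
  edge (14,24)–(16,11): crosses AB
  edge (16,11)–(21,2): clear
  edge (21,2)–(24,20): clear
  edge (24,20)–(14,24): crosses AB
  → BLOCKED
Obstacle 2 [(0,0) (11,19) (1,21)]:
  edge (0,0)–(11,19): clear
  edge (11,19)–(1,21): clear
  edge (1,21)–(0,0): clear
  midpoint (18,29/2) outside
  → clear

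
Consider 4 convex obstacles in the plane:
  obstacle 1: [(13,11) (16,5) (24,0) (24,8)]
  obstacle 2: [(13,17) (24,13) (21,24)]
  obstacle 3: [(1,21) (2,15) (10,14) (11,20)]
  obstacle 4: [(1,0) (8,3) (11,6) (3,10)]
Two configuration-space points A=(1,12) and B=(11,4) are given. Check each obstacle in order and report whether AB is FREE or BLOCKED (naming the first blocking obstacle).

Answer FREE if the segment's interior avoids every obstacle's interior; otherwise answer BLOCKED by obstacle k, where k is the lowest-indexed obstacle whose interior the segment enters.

BLOCKED by obstacle 4

Obstacle 1 [(13,11) (16,5) (24,0) (24,8)]:
  edge (13,11)–(16,5): clear
  edge (16,5)–(24,0): clear
  edge (24,0)–(24,8): clear
  edge (24,8)–(13,11): clear
  midpoint (6,8) outside
  → clear
Obstacle 2 [(13,17) (24,13) (21,24)]:
  edge (13,17)–(24,13): clear
  edge (24,13)–(21,24): clear
  edge (21,24)–(13,17): clear
  midpoint (6,8) outside
  → clear
Obstacle 3 [(1,21) (2,15) (10,14) (11,20)]:
  edge (1,21)–(2,15): clear
  edge (2,15)–(10,14): clear
  edge (10,14)–(11,20): clear
  edge (11,20)–(1,21): clear
  midpoint (6,8) outside
  → clear
Obstacle 4 [(1,0) (8,3) (11,6) (3,10)]:
  edge (1,0)–(8,3): clear
  edge (8,3)–(11,6): crosses AB
  edge (11,6)–(3,10): crosses AB
  edge (3,10)–(1,0): clear
  → BLOCKED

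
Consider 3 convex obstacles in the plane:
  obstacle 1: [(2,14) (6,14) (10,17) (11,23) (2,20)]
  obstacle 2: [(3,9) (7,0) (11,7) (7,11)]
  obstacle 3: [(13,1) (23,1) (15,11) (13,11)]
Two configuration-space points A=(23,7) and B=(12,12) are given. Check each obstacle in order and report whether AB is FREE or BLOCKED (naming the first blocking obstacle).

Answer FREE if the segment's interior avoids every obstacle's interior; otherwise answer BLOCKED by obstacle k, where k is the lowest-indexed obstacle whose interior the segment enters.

BLOCKED by obstacle 3

Obstacle 1 [(2,14) (6,14) (10,17) (11,23) (2,20)]:
  edge (2,14)–(6,14): clear
  edge (6,14)–(10,17): clear
  edge (10,17)–(11,23): clear
  edge (11,23)–(2,20): clear
  edge (2,20)–(2,14): clear
  midpoint (35/2,19/2) outside
  → clear
Obstacle 2 [(3,9) (7,0) (11,7) (7,11)]:
  edge (3,9)–(7,0): clear
  edge (7,0)–(11,7): clear
  edge (11,7)–(7,11): clear
  edge (7,11)–(3,9): clear
  midpoint (35/2,19/2) outside
  → clear
Obstacle 3 [(13,1) (23,1) (15,11) (13,11)]:
  edge (13,1)–(23,1): clear
  edge (23,1)–(15,11): crosses AB
  edge (15,11)–(13,11): crosses AB
  edge (13,11)–(13,1): clear
  → BLOCKED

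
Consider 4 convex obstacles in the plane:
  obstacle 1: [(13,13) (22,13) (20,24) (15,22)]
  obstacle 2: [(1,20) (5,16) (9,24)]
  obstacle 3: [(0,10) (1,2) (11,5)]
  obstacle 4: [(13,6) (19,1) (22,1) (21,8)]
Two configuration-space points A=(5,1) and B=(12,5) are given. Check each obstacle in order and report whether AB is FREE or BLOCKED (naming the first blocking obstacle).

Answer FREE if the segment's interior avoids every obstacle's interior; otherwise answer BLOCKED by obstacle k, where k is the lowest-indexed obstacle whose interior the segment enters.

Obstacle 1 [(13,13) (22,13) (20,24) (15,22)]:
  edge (13,13)–(22,13): clear
  edge (22,13)–(20,24): clear
  edge (20,24)–(15,22): clear
  edge (15,22)–(13,13): clear
  midpoint (17/2,3) outside
  → clear
Obstacle 2 [(1,20) (5,16) (9,24)]:
  edge (1,20)–(5,16): clear
  edge (5,16)–(9,24): clear
  edge (9,24)–(1,20): clear
  midpoint (17/2,3) outside
  → clear
Obstacle 3 [(0,10) (1,2) (11,5)]:
  edge (0,10)–(1,2): clear
  edge (1,2)–(11,5): clear
  edge (11,5)–(0,10): clear
  midpoint (17/2,3) outside
  → clear
Obstacle 4 [(13,6) (19,1) (22,1) (21,8)]:
  edge (13,6)–(19,1): clear
  edge (19,1)–(22,1): clear
  edge (22,1)–(21,8): clear
  edge (21,8)–(13,6): clear
  midpoint (17/2,3) outside
  → clear

FREE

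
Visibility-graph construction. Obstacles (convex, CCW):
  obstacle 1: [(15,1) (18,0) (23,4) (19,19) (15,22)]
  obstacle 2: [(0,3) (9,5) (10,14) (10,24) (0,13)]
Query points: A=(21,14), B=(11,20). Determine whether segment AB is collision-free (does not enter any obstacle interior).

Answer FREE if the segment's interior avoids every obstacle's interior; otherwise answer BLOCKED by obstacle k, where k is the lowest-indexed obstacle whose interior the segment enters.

BLOCKED by obstacle 1

Obstacle 1 [(15,1) (18,0) (23,4) (19,19) (15,22)]:
  edge (15,1)–(18,0): clear
  edge (18,0)–(23,4): clear
  edge (23,4)–(19,19): crosses AB
  edge (19,19)–(15,22): clear
  edge (15,22)–(15,1): crosses AB
  → BLOCKED
Obstacle 2 [(0,3) (9,5) (10,14) (10,24) (0,13)]:
  edge (0,3)–(9,5): clear
  edge (9,5)–(10,14): clear
  edge (10,14)–(10,24): clear
  edge (10,24)–(0,13): clear
  edge (0,13)–(0,3): clear
  midpoint (16,17) outside
  → clear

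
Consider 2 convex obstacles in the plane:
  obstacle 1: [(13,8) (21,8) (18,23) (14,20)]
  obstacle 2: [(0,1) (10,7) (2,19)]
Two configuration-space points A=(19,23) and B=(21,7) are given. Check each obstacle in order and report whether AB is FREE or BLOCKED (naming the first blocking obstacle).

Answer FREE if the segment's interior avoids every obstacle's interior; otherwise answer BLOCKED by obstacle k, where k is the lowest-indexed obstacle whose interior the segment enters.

Obstacle 1 [(13,8) (21,8) (18,23) (14,20)]:
  edge (13,8)–(21,8): crosses AB
  edge (21,8)–(18,23): crosses AB
  edge (18,23)–(14,20): clear
  edge (14,20)–(13,8): clear
  → BLOCKED
Obstacle 2 [(0,1) (10,7) (2,19)]:
  edge (0,1)–(10,7): clear
  edge (10,7)–(2,19): clear
  edge (2,19)–(0,1): clear
  midpoint (20,15) outside
  → clear

BLOCKED by obstacle 1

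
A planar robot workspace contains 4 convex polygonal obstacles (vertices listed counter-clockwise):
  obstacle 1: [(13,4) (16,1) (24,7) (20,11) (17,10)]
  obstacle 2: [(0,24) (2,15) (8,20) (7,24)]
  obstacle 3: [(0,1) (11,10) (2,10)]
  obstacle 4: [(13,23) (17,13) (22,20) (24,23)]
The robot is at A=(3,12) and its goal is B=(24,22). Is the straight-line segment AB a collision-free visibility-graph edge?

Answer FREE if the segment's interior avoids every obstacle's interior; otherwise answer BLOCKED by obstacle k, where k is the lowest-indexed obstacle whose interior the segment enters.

BLOCKED by obstacle 4

Obstacle 1 [(13,4) (16,1) (24,7) (20,11) (17,10)]:
  edge (13,4)–(16,1): clear
  edge (16,1)–(24,7): clear
  edge (24,7)–(20,11): clear
  edge (20,11)–(17,10): clear
  edge (17,10)–(13,4): clear
  midpoint (27/2,17) outside
  → clear
Obstacle 2 [(0,24) (2,15) (8,20) (7,24)]:
  edge (0,24)–(2,15): clear
  edge (2,15)–(8,20): clear
  edge (8,20)–(7,24): clear
  edge (7,24)–(0,24): clear
  midpoint (27/2,17) outside
  → clear
Obstacle 3 [(0,1) (11,10) (2,10)]:
  edge (0,1)–(11,10): clear
  edge (11,10)–(2,10): clear
  edge (2,10)–(0,1): clear
  midpoint (27/2,17) outside
  → clear
Obstacle 4 [(13,23) (17,13) (22,20) (24,23)]:
  edge (13,23)–(17,13): crosses AB
  edge (17,13)–(22,20): clear
  edge (22,20)–(24,23): crosses AB
  edge (24,23)–(13,23): clear
  → BLOCKED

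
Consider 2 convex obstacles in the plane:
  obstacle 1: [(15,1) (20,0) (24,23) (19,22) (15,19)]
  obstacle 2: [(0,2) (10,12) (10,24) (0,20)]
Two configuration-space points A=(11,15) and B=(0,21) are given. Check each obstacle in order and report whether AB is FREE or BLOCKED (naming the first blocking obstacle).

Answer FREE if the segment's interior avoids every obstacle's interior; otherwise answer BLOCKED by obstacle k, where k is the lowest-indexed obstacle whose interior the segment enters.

BLOCKED by obstacle 2

Obstacle 1 [(15,1) (20,0) (24,23) (19,22) (15,19)]:
  edge (15,1)–(20,0): clear
  edge (20,0)–(24,23): clear
  edge (24,23)–(19,22): clear
  edge (19,22)–(15,19): clear
  edge (15,19)–(15,1): clear
  midpoint (11/2,18) outside
  → clear
Obstacle 2 [(0,2) (10,12) (10,24) (0,20)]:
  edge (0,2)–(10,12): clear
  edge (10,12)–(10,24): crosses AB
  edge (10,24)–(0,20): crosses AB
  edge (0,20)–(0,2): clear
  → BLOCKED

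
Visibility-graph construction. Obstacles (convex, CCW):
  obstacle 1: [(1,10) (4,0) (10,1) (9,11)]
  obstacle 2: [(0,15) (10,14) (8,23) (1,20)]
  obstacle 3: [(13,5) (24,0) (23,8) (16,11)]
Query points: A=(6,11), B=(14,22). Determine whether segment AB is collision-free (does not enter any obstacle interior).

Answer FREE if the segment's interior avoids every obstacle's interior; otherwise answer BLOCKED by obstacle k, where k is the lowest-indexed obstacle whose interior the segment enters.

Obstacle 1 [(1,10) (4,0) (10,1) (9,11)]:
  edge (1,10)–(4,0): clear
  edge (4,0)–(10,1): clear
  edge (10,1)–(9,11): clear
  edge (9,11)–(1,10): clear
  midpoint (10,33/2) outside
  → clear
Obstacle 2 [(0,15) (10,14) (8,23) (1,20)]:
  edge (0,15)–(10,14): crosses AB
  edge (10,14)–(8,23): crosses AB
  edge (8,23)–(1,20): clear
  edge (1,20)–(0,15): clear
  → BLOCKED
Obstacle 3 [(13,5) (24,0) (23,8) (16,11)]:
  edge (13,5)–(24,0): clear
  edge (24,0)–(23,8): clear
  edge (23,8)–(16,11): clear
  edge (16,11)–(13,5): clear
  midpoint (10,33/2) outside
  → clear

BLOCKED by obstacle 2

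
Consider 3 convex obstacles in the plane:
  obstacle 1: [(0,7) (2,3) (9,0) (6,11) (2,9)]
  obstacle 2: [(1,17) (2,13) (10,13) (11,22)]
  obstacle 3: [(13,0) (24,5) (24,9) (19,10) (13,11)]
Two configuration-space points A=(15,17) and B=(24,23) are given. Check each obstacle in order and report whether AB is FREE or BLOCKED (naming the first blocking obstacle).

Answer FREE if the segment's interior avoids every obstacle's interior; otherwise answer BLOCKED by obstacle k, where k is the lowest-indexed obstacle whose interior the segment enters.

FREE

Obstacle 1 [(0,7) (2,3) (9,0) (6,11) (2,9)]:
  edge (0,7)–(2,3): clear
  edge (2,3)–(9,0): clear
  edge (9,0)–(6,11): clear
  edge (6,11)–(2,9): clear
  edge (2,9)–(0,7): clear
  midpoint (39/2,20) outside
  → clear
Obstacle 2 [(1,17) (2,13) (10,13) (11,22)]:
  edge (1,17)–(2,13): clear
  edge (2,13)–(10,13): clear
  edge (10,13)–(11,22): clear
  edge (11,22)–(1,17): clear
  midpoint (39/2,20) outside
  → clear
Obstacle 3 [(13,0) (24,5) (24,9) (19,10) (13,11)]:
  edge (13,0)–(24,5): clear
  edge (24,5)–(24,9): clear
  edge (24,9)–(19,10): clear
  edge (19,10)–(13,11): clear
  edge (13,11)–(13,0): clear
  midpoint (39/2,20) outside
  → clear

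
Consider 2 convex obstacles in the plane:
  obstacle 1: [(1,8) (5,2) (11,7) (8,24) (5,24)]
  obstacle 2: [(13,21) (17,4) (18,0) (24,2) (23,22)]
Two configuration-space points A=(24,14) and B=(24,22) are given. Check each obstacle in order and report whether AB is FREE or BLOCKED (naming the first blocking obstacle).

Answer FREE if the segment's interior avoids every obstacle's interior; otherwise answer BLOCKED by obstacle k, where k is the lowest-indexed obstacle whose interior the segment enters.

Obstacle 1 [(1,8) (5,2) (11,7) (8,24) (5,24)]:
  edge (1,8)–(5,2): clear
  edge (5,2)–(11,7): clear
  edge (11,7)–(8,24): clear
  edge (8,24)–(5,24): clear
  edge (5,24)–(1,8): clear
  midpoint (24,18) outside
  → clear
Obstacle 2 [(13,21) (17,4) (18,0) (24,2) (23,22)]:
  edge (13,21)–(17,4): clear
  edge (17,4)–(18,0): clear
  edge (18,0)–(24,2): clear
  edge (24,2)–(23,22): clear
  edge (23,22)–(13,21): clear
  midpoint (24,18) outside
  → clear

FREE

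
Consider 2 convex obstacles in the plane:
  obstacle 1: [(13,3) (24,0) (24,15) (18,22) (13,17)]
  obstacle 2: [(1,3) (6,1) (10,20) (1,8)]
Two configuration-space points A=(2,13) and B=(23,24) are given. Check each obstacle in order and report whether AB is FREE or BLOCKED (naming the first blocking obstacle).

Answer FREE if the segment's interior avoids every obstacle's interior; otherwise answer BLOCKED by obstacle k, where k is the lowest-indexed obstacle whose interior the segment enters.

BLOCKED by obstacle 1

Obstacle 1 [(13,3) (24,0) (24,15) (18,22) (13,17)]:
  edge (13,3)–(24,0): clear
  edge (24,0)–(24,15): clear
  edge (24,15)–(18,22): crosses AB
  edge (18,22)–(13,17): crosses AB
  edge (13,17)–(13,3): clear
  → BLOCKED
Obstacle 2 [(1,3) (6,1) (10,20) (1,8)]:
  edge (1,3)–(6,1): clear
  edge (6,1)–(10,20): crosses AB
  edge (10,20)–(1,8): crosses AB
  edge (1,8)–(1,3): clear
  → BLOCKED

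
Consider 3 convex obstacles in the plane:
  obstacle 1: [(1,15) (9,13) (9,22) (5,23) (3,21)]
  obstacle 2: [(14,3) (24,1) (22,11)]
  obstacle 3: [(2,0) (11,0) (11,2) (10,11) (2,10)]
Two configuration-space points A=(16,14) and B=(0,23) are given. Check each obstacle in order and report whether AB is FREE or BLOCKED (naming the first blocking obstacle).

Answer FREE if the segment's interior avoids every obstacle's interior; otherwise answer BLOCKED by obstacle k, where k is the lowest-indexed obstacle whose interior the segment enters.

BLOCKED by obstacle 1

Obstacle 1 [(1,15) (9,13) (9,22) (5,23) (3,21)]:
  edge (1,15)–(9,13): clear
  edge (9,13)–(9,22): crosses AB
  edge (9,22)–(5,23): clear
  edge (5,23)–(3,21): crosses AB
  edge (3,21)–(1,15): clear
  → BLOCKED
Obstacle 2 [(14,3) (24,1) (22,11)]:
  edge (14,3)–(24,1): clear
  edge (24,1)–(22,11): clear
  edge (22,11)–(14,3): clear
  midpoint (8,37/2) outside
  → clear
Obstacle 3 [(2,0) (11,0) (11,2) (10,11) (2,10)]:
  edge (2,0)–(11,0): clear
  edge (11,0)–(11,2): clear
  edge (11,2)–(10,11): clear
  edge (10,11)–(2,10): clear
  edge (2,10)–(2,0): clear
  midpoint (8,37/2) outside
  → clear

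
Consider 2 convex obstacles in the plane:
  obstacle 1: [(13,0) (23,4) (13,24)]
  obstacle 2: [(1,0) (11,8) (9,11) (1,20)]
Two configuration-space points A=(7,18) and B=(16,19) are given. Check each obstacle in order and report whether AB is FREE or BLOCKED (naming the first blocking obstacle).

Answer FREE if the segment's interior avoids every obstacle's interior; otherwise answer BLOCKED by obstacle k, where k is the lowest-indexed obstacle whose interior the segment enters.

Obstacle 1 [(13,0) (23,4) (13,24)]:
  edge (13,0)–(23,4): clear
  edge (23,4)–(13,24): crosses AB
  edge (13,24)–(13,0): crosses AB
  → BLOCKED
Obstacle 2 [(1,0) (11,8) (9,11) (1,20)]:
  edge (1,0)–(11,8): clear
  edge (11,8)–(9,11): clear
  edge (9,11)–(1,20): clear
  edge (1,20)–(1,0): clear
  midpoint (23/2,37/2) outside
  → clear

BLOCKED by obstacle 1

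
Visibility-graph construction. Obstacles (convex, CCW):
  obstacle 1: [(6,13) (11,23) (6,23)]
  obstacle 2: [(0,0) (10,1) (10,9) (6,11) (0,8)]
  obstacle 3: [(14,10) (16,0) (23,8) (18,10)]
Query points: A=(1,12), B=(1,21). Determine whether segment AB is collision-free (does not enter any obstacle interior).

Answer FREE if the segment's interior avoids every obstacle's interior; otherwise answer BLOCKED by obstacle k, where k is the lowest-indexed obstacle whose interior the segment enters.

FREE

Obstacle 1 [(6,13) (11,23) (6,23)]:
  edge (6,13)–(11,23): clear
  edge (11,23)–(6,23): clear
  edge (6,23)–(6,13): clear
  midpoint (1,33/2) outside
  → clear
Obstacle 2 [(0,0) (10,1) (10,9) (6,11) (0,8)]:
  edge (0,0)–(10,1): clear
  edge (10,1)–(10,9): clear
  edge (10,9)–(6,11): clear
  edge (6,11)–(0,8): clear
  edge (0,8)–(0,0): clear
  midpoint (1,33/2) outside
  → clear
Obstacle 3 [(14,10) (16,0) (23,8) (18,10)]:
  edge (14,10)–(16,0): clear
  edge (16,0)–(23,8): clear
  edge (23,8)–(18,10): clear
  edge (18,10)–(14,10): clear
  midpoint (1,33/2) outside
  → clear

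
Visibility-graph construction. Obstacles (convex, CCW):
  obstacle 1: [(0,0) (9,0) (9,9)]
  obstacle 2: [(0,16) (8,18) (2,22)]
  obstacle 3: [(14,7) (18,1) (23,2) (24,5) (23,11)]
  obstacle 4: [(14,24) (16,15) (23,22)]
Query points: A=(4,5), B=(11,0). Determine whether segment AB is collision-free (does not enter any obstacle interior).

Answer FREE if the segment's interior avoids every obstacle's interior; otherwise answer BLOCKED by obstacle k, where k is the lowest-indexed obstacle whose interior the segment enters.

BLOCKED by obstacle 1

Obstacle 1 [(0,0) (9,0) (9,9)]:
  edge (0,0)–(9,0): clear
  edge (9,0)–(9,9): crosses AB
  edge (9,9)–(0,0): crosses AB
  → BLOCKED
Obstacle 2 [(0,16) (8,18) (2,22)]:
  edge (0,16)–(8,18): clear
  edge (8,18)–(2,22): clear
  edge (2,22)–(0,16): clear
  midpoint (15/2,5/2) outside
  → clear
Obstacle 3 [(14,7) (18,1) (23,2) (24,5) (23,11)]:
  edge (14,7)–(18,1): clear
  edge (18,1)–(23,2): clear
  edge (23,2)–(24,5): clear
  edge (24,5)–(23,11): clear
  edge (23,11)–(14,7): clear
  midpoint (15/2,5/2) outside
  → clear
Obstacle 4 [(14,24) (16,15) (23,22)]:
  edge (14,24)–(16,15): clear
  edge (16,15)–(23,22): clear
  edge (23,22)–(14,24): clear
  midpoint (15/2,5/2) outside
  → clear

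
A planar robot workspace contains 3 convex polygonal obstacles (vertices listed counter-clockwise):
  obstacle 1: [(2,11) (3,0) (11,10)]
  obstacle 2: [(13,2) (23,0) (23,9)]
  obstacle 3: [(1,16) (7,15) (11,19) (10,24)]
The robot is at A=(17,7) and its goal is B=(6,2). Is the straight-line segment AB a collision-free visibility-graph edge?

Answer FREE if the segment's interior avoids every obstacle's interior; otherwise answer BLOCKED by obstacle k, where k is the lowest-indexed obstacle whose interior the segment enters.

FREE

Obstacle 1 [(2,11) (3,0) (11,10)]:
  edge (2,11)–(3,0): clear
  edge (3,0)–(11,10): clear
  edge (11,10)–(2,11): clear
  midpoint (23/2,9/2) outside
  → clear
Obstacle 2 [(13,2) (23,0) (23,9)]:
  edge (13,2)–(23,0): clear
  edge (23,0)–(23,9): clear
  edge (23,9)–(13,2): clear
  midpoint (23/2,9/2) outside
  → clear
Obstacle 3 [(1,16) (7,15) (11,19) (10,24)]:
  edge (1,16)–(7,15): clear
  edge (7,15)–(11,19): clear
  edge (11,19)–(10,24): clear
  edge (10,24)–(1,16): clear
  midpoint (23/2,9/2) outside
  → clear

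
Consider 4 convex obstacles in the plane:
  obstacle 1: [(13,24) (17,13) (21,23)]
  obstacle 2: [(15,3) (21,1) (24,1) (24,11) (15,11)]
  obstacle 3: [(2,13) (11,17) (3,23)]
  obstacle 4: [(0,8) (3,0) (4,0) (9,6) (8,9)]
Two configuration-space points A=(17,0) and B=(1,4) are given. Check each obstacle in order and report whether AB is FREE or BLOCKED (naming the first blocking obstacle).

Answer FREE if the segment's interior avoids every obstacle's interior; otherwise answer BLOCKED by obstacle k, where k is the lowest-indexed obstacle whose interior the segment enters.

BLOCKED by obstacle 4

Obstacle 1 [(13,24) (17,13) (21,23)]:
  edge (13,24)–(17,13): clear
  edge (17,13)–(21,23): clear
  edge (21,23)–(13,24): clear
  midpoint (9,2) outside
  → clear
Obstacle 2 [(15,3) (21,1) (24,1) (24,11) (15,11)]:
  edge (15,3)–(21,1): clear
  edge (21,1)–(24,1): clear
  edge (24,1)–(24,11): clear
  edge (24,11)–(15,11): clear
  edge (15,11)–(15,3): clear
  midpoint (9,2) outside
  → clear
Obstacle 3 [(2,13) (11,17) (3,23)]:
  edge (2,13)–(11,17): clear
  edge (11,17)–(3,23): clear
  edge (3,23)–(2,13): clear
  midpoint (9,2) outside
  → clear
Obstacle 4 [(0,8) (3,0) (4,0) (9,6) (8,9)]:
  edge (0,8)–(3,0): crosses AB
  edge (3,0)–(4,0): clear
  edge (4,0)–(9,6): crosses AB
  edge (9,6)–(8,9): clear
  edge (8,9)–(0,8): clear
  → BLOCKED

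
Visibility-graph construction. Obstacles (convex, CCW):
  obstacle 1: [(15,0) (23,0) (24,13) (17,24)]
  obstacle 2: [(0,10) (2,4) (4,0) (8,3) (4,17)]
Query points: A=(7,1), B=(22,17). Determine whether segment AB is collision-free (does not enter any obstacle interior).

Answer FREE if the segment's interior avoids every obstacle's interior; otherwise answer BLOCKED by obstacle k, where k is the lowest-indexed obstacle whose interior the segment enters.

BLOCKED by obstacle 1

Obstacle 1 [(15,0) (23,0) (24,13) (17,24)]:
  edge (15,0)–(23,0): clear
  edge (23,0)–(24,13): clear
  edge (24,13)–(17,24): crosses AB
  edge (17,24)–(15,0): crosses AB
  → BLOCKED
Obstacle 2 [(0,10) (2,4) (4,0) (8,3) (4,17)]:
  edge (0,10)–(2,4): clear
  edge (2,4)–(4,0): clear
  edge (4,0)–(8,3): clear
  edge (8,3)–(4,17): clear
  edge (4,17)–(0,10): clear
  midpoint (29/2,9) outside
  → clear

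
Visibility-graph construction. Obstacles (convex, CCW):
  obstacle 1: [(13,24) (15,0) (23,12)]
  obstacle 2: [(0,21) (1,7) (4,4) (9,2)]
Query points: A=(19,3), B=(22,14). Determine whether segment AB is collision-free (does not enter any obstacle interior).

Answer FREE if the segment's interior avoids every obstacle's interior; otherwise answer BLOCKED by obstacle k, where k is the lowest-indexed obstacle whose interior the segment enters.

Obstacle 1 [(13,24) (15,0) (23,12)]:
  edge (13,24)–(15,0): clear
  edge (15,0)–(23,12): crosses AB
  edge (23,12)–(13,24): crosses AB
  → BLOCKED
Obstacle 2 [(0,21) (1,7) (4,4) (9,2)]:
  edge (0,21)–(1,7): clear
  edge (1,7)–(4,4): clear
  edge (4,4)–(9,2): clear
  edge (9,2)–(0,21): clear
  midpoint (41/2,17/2) outside
  → clear

BLOCKED by obstacle 1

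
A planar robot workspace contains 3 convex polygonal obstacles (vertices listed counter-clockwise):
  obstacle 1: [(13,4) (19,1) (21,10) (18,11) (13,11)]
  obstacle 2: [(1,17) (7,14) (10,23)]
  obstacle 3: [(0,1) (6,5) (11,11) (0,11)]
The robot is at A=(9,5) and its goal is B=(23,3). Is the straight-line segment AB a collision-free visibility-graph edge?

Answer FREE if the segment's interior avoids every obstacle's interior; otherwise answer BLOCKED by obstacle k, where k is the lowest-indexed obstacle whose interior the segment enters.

Obstacle 1 [(13,4) (19,1) (21,10) (18,11) (13,11)]:
  edge (13,4)–(19,1): clear
  edge (19,1)–(21,10): crosses AB
  edge (21,10)–(18,11): clear
  edge (18,11)–(13,11): clear
  edge (13,11)–(13,4): crosses AB
  → BLOCKED
Obstacle 2 [(1,17) (7,14) (10,23)]:
  edge (1,17)–(7,14): clear
  edge (7,14)–(10,23): clear
  edge (10,23)–(1,17): clear
  midpoint (16,4) outside
  → clear
Obstacle 3 [(0,1) (6,5) (11,11) (0,11)]:
  edge (0,1)–(6,5): clear
  edge (6,5)–(11,11): clear
  edge (11,11)–(0,11): clear
  edge (0,11)–(0,1): clear
  midpoint (16,4) outside
  → clear

BLOCKED by obstacle 1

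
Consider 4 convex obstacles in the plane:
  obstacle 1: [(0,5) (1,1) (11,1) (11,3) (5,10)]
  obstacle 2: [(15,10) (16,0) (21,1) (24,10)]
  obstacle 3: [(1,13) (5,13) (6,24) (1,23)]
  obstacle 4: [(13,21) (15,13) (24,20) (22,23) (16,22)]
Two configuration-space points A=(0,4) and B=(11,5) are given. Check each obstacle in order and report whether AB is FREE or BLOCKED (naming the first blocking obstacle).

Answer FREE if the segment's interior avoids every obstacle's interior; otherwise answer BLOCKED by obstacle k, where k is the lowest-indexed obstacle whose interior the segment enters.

Obstacle 1 [(0,5) (1,1) (11,1) (11,3) (5,10)]:
  edge (0,5)–(1,1): crosses AB
  edge (1,1)–(11,1): clear
  edge (11,1)–(11,3): clear
  edge (11,3)–(5,10): crosses AB
  edge (5,10)–(0,5): clear
  → BLOCKED
Obstacle 2 [(15,10) (16,0) (21,1) (24,10)]:
  edge (15,10)–(16,0): clear
  edge (16,0)–(21,1): clear
  edge (21,1)–(24,10): clear
  edge (24,10)–(15,10): clear
  midpoint (11/2,9/2) outside
  → clear
Obstacle 3 [(1,13) (5,13) (6,24) (1,23)]:
  edge (1,13)–(5,13): clear
  edge (5,13)–(6,24): clear
  edge (6,24)–(1,23): clear
  edge (1,23)–(1,13): clear
  midpoint (11/2,9/2) outside
  → clear
Obstacle 4 [(13,21) (15,13) (24,20) (22,23) (16,22)]:
  edge (13,21)–(15,13): clear
  edge (15,13)–(24,20): clear
  edge (24,20)–(22,23): clear
  edge (22,23)–(16,22): clear
  edge (16,22)–(13,21): clear
  midpoint (11/2,9/2) outside
  → clear

BLOCKED by obstacle 1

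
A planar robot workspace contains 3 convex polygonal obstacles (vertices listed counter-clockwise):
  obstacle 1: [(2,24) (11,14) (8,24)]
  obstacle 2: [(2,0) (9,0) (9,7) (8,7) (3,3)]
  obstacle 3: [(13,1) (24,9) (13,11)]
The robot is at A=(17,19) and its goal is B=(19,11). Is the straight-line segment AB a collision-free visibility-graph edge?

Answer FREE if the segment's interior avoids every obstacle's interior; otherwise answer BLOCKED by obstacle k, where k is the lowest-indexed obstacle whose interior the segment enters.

FREE

Obstacle 1 [(2,24) (11,14) (8,24)]:
  edge (2,24)–(11,14): clear
  edge (11,14)–(8,24): clear
  edge (8,24)–(2,24): clear
  midpoint (18,15) outside
  → clear
Obstacle 2 [(2,0) (9,0) (9,7) (8,7) (3,3)]:
  edge (2,0)–(9,0): clear
  edge (9,0)–(9,7): clear
  edge (9,7)–(8,7): clear
  edge (8,7)–(3,3): clear
  edge (3,3)–(2,0): clear
  midpoint (18,15) outside
  → clear
Obstacle 3 [(13,1) (24,9) (13,11)]:
  edge (13,1)–(24,9): clear
  edge (24,9)–(13,11): clear
  edge (13,11)–(13,1): clear
  midpoint (18,15) outside
  → clear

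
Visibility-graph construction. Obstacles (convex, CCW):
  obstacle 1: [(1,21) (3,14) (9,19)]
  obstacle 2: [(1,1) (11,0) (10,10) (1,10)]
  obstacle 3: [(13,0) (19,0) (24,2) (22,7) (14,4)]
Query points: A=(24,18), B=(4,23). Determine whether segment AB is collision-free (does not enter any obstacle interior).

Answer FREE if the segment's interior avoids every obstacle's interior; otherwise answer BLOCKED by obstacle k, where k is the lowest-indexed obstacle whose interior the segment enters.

FREE

Obstacle 1 [(1,21) (3,14) (9,19)]:
  edge (1,21)–(3,14): clear
  edge (3,14)–(9,19): clear
  edge (9,19)–(1,21): clear
  midpoint (14,41/2) outside
  → clear
Obstacle 2 [(1,1) (11,0) (10,10) (1,10)]:
  edge (1,1)–(11,0): clear
  edge (11,0)–(10,10): clear
  edge (10,10)–(1,10): clear
  edge (1,10)–(1,1): clear
  midpoint (14,41/2) outside
  → clear
Obstacle 3 [(13,0) (19,0) (24,2) (22,7) (14,4)]:
  edge (13,0)–(19,0): clear
  edge (19,0)–(24,2): clear
  edge (24,2)–(22,7): clear
  edge (22,7)–(14,4): clear
  edge (14,4)–(13,0): clear
  midpoint (14,41/2) outside
  → clear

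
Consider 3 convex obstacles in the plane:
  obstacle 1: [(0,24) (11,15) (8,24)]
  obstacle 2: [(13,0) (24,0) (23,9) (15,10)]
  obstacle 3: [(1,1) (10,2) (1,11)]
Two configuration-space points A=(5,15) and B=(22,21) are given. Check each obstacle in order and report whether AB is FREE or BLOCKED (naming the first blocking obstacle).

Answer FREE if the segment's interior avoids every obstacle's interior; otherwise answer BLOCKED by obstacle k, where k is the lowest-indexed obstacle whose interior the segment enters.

Obstacle 1 [(0,24) (11,15) (8,24)]:
  edge (0,24)–(11,15): crosses AB
  edge (11,15)–(8,24): crosses AB
  edge (8,24)–(0,24): clear
  → BLOCKED
Obstacle 2 [(13,0) (24,0) (23,9) (15,10)]:
  edge (13,0)–(24,0): clear
  edge (24,0)–(23,9): clear
  edge (23,9)–(15,10): clear
  edge (15,10)–(13,0): clear
  midpoint (27/2,18) outside
  → clear
Obstacle 3 [(1,1) (10,2) (1,11)]:
  edge (1,1)–(10,2): clear
  edge (10,2)–(1,11): clear
  edge (1,11)–(1,1): clear
  midpoint (27/2,18) outside
  → clear

BLOCKED by obstacle 1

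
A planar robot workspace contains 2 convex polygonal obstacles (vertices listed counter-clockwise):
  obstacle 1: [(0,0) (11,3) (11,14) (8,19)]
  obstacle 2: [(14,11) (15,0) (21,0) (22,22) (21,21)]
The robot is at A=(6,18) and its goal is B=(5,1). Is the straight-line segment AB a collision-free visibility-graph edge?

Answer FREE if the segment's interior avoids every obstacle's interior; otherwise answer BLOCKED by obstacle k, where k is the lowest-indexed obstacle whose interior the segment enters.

Obstacle 1 [(0,0) (11,3) (11,14) (8,19)]:
  edge (0,0)–(11,3): crosses AB
  edge (11,3)–(11,14): clear
  edge (11,14)–(8,19): clear
  edge (8,19)–(0,0): crosses AB
  → BLOCKED
Obstacle 2 [(14,11) (15,0) (21,0) (22,22) (21,21)]:
  edge (14,11)–(15,0): clear
  edge (15,0)–(21,0): clear
  edge (21,0)–(22,22): clear
  edge (22,22)–(21,21): clear
  edge (21,21)–(14,11): clear
  midpoint (11/2,19/2) outside
  → clear

BLOCKED by obstacle 1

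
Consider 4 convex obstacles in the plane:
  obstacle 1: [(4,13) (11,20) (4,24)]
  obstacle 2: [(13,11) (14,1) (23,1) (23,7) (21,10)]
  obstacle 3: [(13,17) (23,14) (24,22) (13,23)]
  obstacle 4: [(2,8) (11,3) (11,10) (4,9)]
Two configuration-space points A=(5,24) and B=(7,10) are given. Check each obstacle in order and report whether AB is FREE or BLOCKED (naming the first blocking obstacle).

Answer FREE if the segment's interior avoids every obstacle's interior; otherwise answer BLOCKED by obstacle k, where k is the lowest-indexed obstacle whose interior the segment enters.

BLOCKED by obstacle 1

Obstacle 1 [(4,13) (11,20) (4,24)]:
  edge (4,13)–(11,20): crosses AB
  edge (11,20)–(4,24): crosses AB
  edge (4,24)–(4,13): clear
  → BLOCKED
Obstacle 2 [(13,11) (14,1) (23,1) (23,7) (21,10)]:
  edge (13,11)–(14,1): clear
  edge (14,1)–(23,1): clear
  edge (23,1)–(23,7): clear
  edge (23,7)–(21,10): clear
  edge (21,10)–(13,11): clear
  midpoint (6,17) outside
  → clear
Obstacle 3 [(13,17) (23,14) (24,22) (13,23)]:
  edge (13,17)–(23,14): clear
  edge (23,14)–(24,22): clear
  edge (24,22)–(13,23): clear
  edge (13,23)–(13,17): clear
  midpoint (6,17) outside
  → clear
Obstacle 4 [(2,8) (11,3) (11,10) (4,9)]:
  edge (2,8)–(11,3): clear
  edge (11,3)–(11,10): clear
  edge (11,10)–(4,9): clear
  edge (4,9)–(2,8): clear
  midpoint (6,17) outside
  → clear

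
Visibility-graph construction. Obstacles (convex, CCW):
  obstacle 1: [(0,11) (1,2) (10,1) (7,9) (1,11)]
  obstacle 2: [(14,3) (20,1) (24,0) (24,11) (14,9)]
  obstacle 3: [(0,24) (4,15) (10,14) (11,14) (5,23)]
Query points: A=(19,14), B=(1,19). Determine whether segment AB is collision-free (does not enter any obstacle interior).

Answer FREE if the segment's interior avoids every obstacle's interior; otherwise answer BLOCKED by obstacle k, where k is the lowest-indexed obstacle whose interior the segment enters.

BLOCKED by obstacle 3

Obstacle 1 [(0,11) (1,2) (10,1) (7,9) (1,11)]:
  edge (0,11)–(1,2): clear
  edge (1,2)–(10,1): clear
  edge (10,1)–(7,9): clear
  edge (7,9)–(1,11): clear
  edge (1,11)–(0,11): clear
  midpoint (10,33/2) outside
  → clear
Obstacle 2 [(14,3) (20,1) (24,0) (24,11) (14,9)]:
  edge (14,3)–(20,1): clear
  edge (20,1)–(24,0): clear
  edge (24,0)–(24,11): clear
  edge (24,11)–(14,9): clear
  edge (14,9)–(14,3): clear
  midpoint (10,33/2) outside
  → clear
Obstacle 3 [(0,24) (4,15) (10,14) (11,14) (5,23)]:
  edge (0,24)–(4,15): crosses AB
  edge (4,15)–(10,14): clear
  edge (10,14)–(11,14): clear
  edge (11,14)–(5,23): crosses AB
  edge (5,23)–(0,24): clear
  → BLOCKED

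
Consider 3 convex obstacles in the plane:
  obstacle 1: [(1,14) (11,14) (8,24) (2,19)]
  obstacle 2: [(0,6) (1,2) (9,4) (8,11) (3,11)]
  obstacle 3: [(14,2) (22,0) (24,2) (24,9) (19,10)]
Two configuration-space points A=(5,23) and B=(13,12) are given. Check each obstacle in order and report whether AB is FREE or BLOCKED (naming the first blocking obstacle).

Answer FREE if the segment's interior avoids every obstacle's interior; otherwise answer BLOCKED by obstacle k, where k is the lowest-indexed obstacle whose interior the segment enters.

BLOCKED by obstacle 1

Obstacle 1 [(1,14) (11,14) (8,24) (2,19)]:
  edge (1,14)–(11,14): clear
  edge (11,14)–(8,24): crosses AB
  edge (8,24)–(2,19): crosses AB
  edge (2,19)–(1,14): clear
  → BLOCKED
Obstacle 2 [(0,6) (1,2) (9,4) (8,11) (3,11)]:
  edge (0,6)–(1,2): clear
  edge (1,2)–(9,4): clear
  edge (9,4)–(8,11): clear
  edge (8,11)–(3,11): clear
  edge (3,11)–(0,6): clear
  midpoint (9,35/2) outside
  → clear
Obstacle 3 [(14,2) (22,0) (24,2) (24,9) (19,10)]:
  edge (14,2)–(22,0): clear
  edge (22,0)–(24,2): clear
  edge (24,2)–(24,9): clear
  edge (24,9)–(19,10): clear
  edge (19,10)–(14,2): clear
  midpoint (9,35/2) outside
  → clear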